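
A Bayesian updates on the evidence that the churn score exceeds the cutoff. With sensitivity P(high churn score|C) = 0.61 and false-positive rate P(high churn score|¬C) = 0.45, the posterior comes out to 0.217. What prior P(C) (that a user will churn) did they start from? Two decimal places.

P(C) = 0.17

In odds form, posterior odds = prior odds × likelihood ratio, so prior odds = posterior odds ÷ LR.
Posterior odds = 0.217/(1−0.217) = 0.2771. LR = 0.61/0.45 = 1.3556.
Prior odds = 0.2771/1.3556 = 0.2044, so P(C) = 0.2044/(1+0.2044) ≈ 0.17.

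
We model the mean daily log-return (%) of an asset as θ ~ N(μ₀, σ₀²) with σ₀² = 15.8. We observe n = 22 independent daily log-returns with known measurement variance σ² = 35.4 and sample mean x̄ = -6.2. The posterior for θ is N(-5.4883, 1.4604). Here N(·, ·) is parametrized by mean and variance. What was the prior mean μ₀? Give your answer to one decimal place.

μ₀ = 1.5

The posterior mean is a precision-weighted average: μ_n = (τ₀μ₀ + τ_data·x̄)/(τ₀+τ_data), with τ₀=1/σ₀² and τ_data=n/σ².
Here τ₀ = 1/15.8 = 0.063291 and τ_data = 22/35.4 = 0.621469, so τ_n = 0.684760.
Rearranging for μ₀: μ₀ = (μ_n·τ_n − τ_data·x̄)/τ₀ = (-5.4883·0.684760 − 0.621469·-6.2) / 0.063291 = 0.094939/0.063291 ≈ 1.5.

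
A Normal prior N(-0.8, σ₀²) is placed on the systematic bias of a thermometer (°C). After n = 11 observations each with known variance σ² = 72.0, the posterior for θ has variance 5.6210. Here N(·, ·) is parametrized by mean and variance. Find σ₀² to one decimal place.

For the Normal–Normal model with known σ², precisions add: τ_n = τ₀ + n/σ².
So 1/σ₀² = 1/5.6210 − 11/72.0 = 0.177904 − 0.152778 = 0.025126.
Hence σ₀² = 1/0.025126 ≈ 39.8.

σ₀² = 39.8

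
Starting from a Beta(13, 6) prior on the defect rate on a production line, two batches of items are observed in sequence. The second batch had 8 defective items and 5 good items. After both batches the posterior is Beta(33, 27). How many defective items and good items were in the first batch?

12 defective items and 16 good items

Sequential conjugate updates are equivalent to a single update on the pooled data, so total successes = posterior α − prior α and total failures = posterior β − prior β.
Total across both batches: 33−13=20 defective items, 27−6=21 good items.
Subtract the second batch: 20−8=12 defective items and 21−5=16 good items.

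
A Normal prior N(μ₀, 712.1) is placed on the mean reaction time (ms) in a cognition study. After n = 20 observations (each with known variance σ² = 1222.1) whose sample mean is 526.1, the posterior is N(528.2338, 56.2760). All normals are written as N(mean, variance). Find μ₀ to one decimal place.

With known observation variance, the Normal–Normal posterior has precision τ_n = τ₀ + n/σ² and mean μ_n = (τ₀μ₀ + (n/σ²)x̄)/τ_n.
Here τ₀ = 1/712.1 = 0.001404 and τ_data = 20/1222.1 = 0.016365, so τ_n = 0.017769.
Rearranging for μ₀: μ₀ = (μ_n·τ_n − τ_data·x̄)/τ₀ = (528.2338·0.017769 − 0.016365·526.1) / 0.001404 = 0.776560/0.001404 ≈ 553.1.

μ₀ = 553.1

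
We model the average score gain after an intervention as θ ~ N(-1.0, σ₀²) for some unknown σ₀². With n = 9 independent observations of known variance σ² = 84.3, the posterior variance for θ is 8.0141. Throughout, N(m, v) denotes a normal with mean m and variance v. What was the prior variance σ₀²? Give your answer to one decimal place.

σ₀² = 55.5

Posterior precision equals prior precision plus data precision: 1/σ_n² = 1/σ₀² + n/σ².
So 1/σ₀² = 1/8.0141 − 9/84.3 = 0.124780 − 0.106762 = 0.018018.
Hence σ₀² = 1/0.018018 ≈ 55.5.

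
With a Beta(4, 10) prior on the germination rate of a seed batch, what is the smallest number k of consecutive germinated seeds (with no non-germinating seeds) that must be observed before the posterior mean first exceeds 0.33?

k = 1

After k germinated seeds and 0 non-germinating seeds the posterior is Beta(4+k, 10), with mean (4+k)/(4+10+k).
Set (4+k)/(14+k) > 0.33 and solve: k > (0.33·14 − 4)/(1 − 0.33) = 0.925.
The smallest integer exceeding 0.925 is 1, and checking k=1: (5)/(15) = 0.3333 > 0.33.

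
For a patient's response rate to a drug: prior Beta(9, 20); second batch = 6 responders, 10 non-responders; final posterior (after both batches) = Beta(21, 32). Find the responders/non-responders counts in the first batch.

Sequential conjugate updates are equivalent to a single update on the pooled data, so total successes = posterior α − prior α and total failures = posterior β − prior β.
Total across both batches: 21−9=12 responders, 32−20=12 non-responders.
Subtract the second batch: 12−6=6 responders and 12−10=2 non-responders.

6 responders and 2 non-responders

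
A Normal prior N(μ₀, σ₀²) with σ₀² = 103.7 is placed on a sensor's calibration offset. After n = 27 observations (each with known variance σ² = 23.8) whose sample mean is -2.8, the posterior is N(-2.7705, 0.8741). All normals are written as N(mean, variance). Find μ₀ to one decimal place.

With known observation variance, the Normal–Normal posterior has precision τ_n = τ₀ + n/σ² and mean μ_n = (τ₀μ₀ + (n/σ²)x̄)/τ_n.
Here τ₀ = 1/103.7 = 0.009643 and τ_data = 27/23.8 = 1.134454, so τ_n = 1.144097.
Rearranging for μ₀: μ₀ = (μ_n·τ_n − τ_data·x̄)/τ₀ = (-2.7705·1.144097 − 1.134454·-2.8) / 0.009643 = 0.006750/0.009643 ≈ 0.7.

μ₀ = 0.7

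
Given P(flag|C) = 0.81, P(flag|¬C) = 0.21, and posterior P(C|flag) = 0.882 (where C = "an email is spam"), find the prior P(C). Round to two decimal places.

P(C) = 0.66

Bayes' rule in odds form gives O(C|E) = O(C)·[P(E|C)/P(E|¬C)], hence O(C) = O(C|E)/LR.
Posterior odds = 0.882/(1−0.882) = 7.4746. LR = 0.81/0.21 = 3.8571.
Prior odds = 7.4746/3.8571 = 1.9379, so P(C) = 1.9379/(1+1.9379) ≈ 0.66.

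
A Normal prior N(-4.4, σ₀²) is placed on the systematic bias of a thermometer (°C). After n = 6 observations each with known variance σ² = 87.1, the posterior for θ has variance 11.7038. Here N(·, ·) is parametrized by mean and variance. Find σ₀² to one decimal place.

σ₀² = 60.4

Posterior precision equals prior precision plus data precision: 1/σ_n² = 1/σ₀² + n/σ².
So 1/σ₀² = 1/11.7038 − 6/87.1 = 0.085442 − 0.068886 = 0.016556.
Hence σ₀² = 1/0.016556 ≈ 60.4.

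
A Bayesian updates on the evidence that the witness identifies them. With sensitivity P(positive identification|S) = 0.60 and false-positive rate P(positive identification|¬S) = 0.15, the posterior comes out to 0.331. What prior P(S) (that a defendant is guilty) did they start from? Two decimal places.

In odds form, posterior odds = prior odds × likelihood ratio, so prior odds = posterior odds ÷ LR.
Posterior odds = 0.331/(1−0.331) = 0.4948. LR = 0.60/0.15 = 4.0000.
Prior odds = 0.4948/4.0000 = 0.1237, so P(S) = 0.1237/(1+0.1237) ≈ 0.11.

P(S) = 0.11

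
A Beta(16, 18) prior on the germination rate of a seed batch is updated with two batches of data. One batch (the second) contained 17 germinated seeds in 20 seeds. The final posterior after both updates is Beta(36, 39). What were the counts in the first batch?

3 germinated seeds and 18 non-germinating seeds

Sequential conjugate updates are equivalent to a single update on the pooled data, so total successes = posterior α − prior α and total failures = posterior β − prior β.
Total across both batches: 36−16=20 germinated seeds, 39−18=21 non-germinating seeds.
Subtract the second batch: 20−17=3 germinated seeds and 21−3=18 non-germinating seeds.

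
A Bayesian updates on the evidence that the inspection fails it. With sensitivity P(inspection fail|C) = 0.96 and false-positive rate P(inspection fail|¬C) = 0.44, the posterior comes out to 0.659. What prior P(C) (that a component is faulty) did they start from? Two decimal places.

P(C) = 0.47

Bayes' rule in odds form gives O(C|E) = O(C)·[P(E|C)/P(E|¬C)], hence O(C) = O(C|E)/LR.
Posterior odds = 0.659/(1−0.659) = 1.9326. LR = 0.96/0.44 = 2.1818.
Prior odds = 1.9326/2.1818 = 0.8858, so P(C) = 0.8858/(1+0.8858) ≈ 0.47.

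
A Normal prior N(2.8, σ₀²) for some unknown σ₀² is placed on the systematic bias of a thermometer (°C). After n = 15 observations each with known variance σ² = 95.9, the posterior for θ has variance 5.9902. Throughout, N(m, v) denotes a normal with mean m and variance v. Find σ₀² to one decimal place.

For the Normal–Normal model with known σ², precisions add: τ_n = τ₀ + n/σ².
So 1/σ₀² = 1/5.9902 − 15/95.9 = 0.166939 − 0.156413 = 0.010526.
Hence σ₀² = 1/0.010526 ≈ 95.0.

σ₀² = 95.0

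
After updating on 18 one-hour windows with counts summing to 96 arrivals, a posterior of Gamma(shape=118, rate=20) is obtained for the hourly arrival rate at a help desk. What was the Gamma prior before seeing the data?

Gamma(shape=22, rate=2)

Gamma–Poisson conjugacy: posterior shape = α + Σxᵢ, posterior rate = β + n.
So α = 118 − 96 = 22 and β = 20 − 18 = 2.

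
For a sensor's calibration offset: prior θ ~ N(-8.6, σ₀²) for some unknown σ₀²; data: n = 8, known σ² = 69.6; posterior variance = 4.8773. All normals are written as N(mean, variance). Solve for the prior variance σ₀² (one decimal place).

σ₀² = 11.1

Posterior precision equals prior precision plus data precision: 1/σ_n² = 1/σ₀² + n/σ².
So 1/σ₀² = 1/4.8773 − 8/69.6 = 0.205031 − 0.114943 = 0.090088.
Hence σ₀² = 1/0.090088 ≈ 11.1.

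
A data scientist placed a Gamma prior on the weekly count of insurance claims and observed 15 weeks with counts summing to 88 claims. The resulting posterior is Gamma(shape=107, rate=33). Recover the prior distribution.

Gamma(shape=19, rate=18)

Gamma–Poisson conjugacy: posterior shape = α + Σxᵢ, posterior rate = β + n.
So α = 107 − 88 = 19 and β = 33 − 15 = 18.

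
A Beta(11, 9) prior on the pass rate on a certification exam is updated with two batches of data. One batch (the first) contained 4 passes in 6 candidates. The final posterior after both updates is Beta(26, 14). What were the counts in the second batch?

Sequential conjugate updates are equivalent to a single update on the pooled data, so total successes = posterior α − prior α and total failures = posterior β − prior β.
Total across both batches: 26−11=15 passes, 14−9=5 failures.
Subtract the first batch: 15−4=11 passes and 5−2=3 failures.

11 passes and 3 failures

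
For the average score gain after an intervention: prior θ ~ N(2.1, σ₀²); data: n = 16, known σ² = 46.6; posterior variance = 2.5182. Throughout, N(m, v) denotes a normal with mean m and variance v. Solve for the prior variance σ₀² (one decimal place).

σ₀² = 18.6

Posterior precision equals prior precision plus data precision: 1/σ_n² = 1/σ₀² + n/σ².
So 1/σ₀² = 1/2.5182 − 16/46.6 = 0.397109 − 0.343348 = 0.053761.
Hence σ₀² = 1/0.053761 ≈ 18.6.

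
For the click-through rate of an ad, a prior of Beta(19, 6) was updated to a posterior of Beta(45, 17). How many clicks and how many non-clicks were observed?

Beta is conjugate to the binomial likelihood: posterior = Beta(α+s, β+f).
So s = 45 − 19 = 26 and f = 17 − 6 = 11.

26 clicks and 11 non-clicks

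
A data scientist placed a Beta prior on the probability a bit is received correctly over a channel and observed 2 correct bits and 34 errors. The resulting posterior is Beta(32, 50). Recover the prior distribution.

Beta(30, 16)

Under Beta–binomial conjugacy the posterior parameters are (α+s, β+f).
Subtract the data counts: 32−2=30, 50−34=16.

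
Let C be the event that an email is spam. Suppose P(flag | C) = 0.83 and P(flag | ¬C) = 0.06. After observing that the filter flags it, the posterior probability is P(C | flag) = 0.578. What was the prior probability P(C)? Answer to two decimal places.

Bayes' rule in odds form gives O(C|E) = O(C)·[P(E|C)/P(E|¬C)], hence O(C) = O(C|E)/LR.
Posterior odds = 0.578/(1−0.578) = 1.3697. LR = 0.83/0.06 = 13.8333.
Prior odds = 1.3697/13.8333 = 0.0990, so P(C) = 0.0990/(1+0.0990) ≈ 0.09.

P(C) = 0.09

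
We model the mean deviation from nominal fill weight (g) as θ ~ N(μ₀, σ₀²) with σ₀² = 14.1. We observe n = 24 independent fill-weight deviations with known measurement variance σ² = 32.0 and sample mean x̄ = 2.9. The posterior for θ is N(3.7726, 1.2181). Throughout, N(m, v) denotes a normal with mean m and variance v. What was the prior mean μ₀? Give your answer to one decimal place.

μ₀ = 13.0

The posterior mean is a precision-weighted average: μ_n = (τ₀μ₀ + τ_data·x̄)/(τ₀+τ_data), with τ₀=1/σ₀² and τ_data=n/σ².
Here τ₀ = 1/14.1 = 0.070922 and τ_data = 24/32.0 = 0.750000, so τ_n = 0.820922.
Rearranging for μ₀: μ₀ = (μ_n·τ_n − τ_data·x̄)/τ₀ = (3.7726·0.820922 − 0.750000·2.9) / 0.070922 = 0.922010/0.070922 ≈ 13.0.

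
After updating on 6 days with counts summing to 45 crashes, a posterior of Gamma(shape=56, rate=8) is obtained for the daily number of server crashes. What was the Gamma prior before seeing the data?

Gamma(shape=11, rate=2)

Gamma–Poisson conjugacy: posterior shape = α + Σxᵢ, posterior rate = β + n.
So α = 56 − 45 = 11 and β = 8 − 6 = 2.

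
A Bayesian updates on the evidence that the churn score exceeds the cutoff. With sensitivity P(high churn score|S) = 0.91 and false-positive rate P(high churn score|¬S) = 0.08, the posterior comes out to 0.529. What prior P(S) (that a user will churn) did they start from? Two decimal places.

Bayes' rule in odds form gives O(S|E) = O(S)·[P(E|S)/P(E|¬S)], hence O(S) = O(S|E)/LR.
Posterior odds = 0.529/(1−0.529) = 1.1231. LR = 0.91/0.08 = 11.3750.
Prior odds = 1.1231/11.3750 = 0.0987, so P(S) = 0.0987/(1+0.0987) ≈ 0.09.

P(S) = 0.09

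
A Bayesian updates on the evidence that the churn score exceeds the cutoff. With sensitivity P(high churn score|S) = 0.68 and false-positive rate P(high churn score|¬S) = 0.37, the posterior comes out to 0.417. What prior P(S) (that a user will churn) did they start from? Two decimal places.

Bayes' rule in odds form gives O(S|E) = O(S)·[P(E|S)/P(E|¬S)], hence O(S) = O(S|E)/LR.
Posterior odds = 0.417/(1−0.417) = 0.7153. LR = 0.68/0.37 = 1.8378.
Prior odds = 0.7153/1.8378 = 0.3892, so P(S) = 0.3892/(1+0.3892) ≈ 0.28.

P(S) = 0.28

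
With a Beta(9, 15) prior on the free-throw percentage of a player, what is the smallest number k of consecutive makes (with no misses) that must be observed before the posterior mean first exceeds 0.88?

After k makes and 0 misses the posterior is Beta(9+k, 15), with mean (9+k)/(9+15+k).
Set (9+k)/(24+k) > 0.88 and solve: k > (0.88·24 − 9)/(1 − 0.88) = 101.000.
The smallest integer exceeding 101.000 is 102.

k = 102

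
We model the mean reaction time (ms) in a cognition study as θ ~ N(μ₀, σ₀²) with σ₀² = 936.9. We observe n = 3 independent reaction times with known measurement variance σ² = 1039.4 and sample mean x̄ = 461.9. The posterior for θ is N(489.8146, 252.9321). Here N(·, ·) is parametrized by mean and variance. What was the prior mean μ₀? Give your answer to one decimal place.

The posterior mean is a precision-weighted average: μ_n = (τ₀μ₀ + τ_data·x̄)/(τ₀+τ_data), with τ₀=1/σ₀² and τ_data=n/σ².
Here τ₀ = 1/936.9 = 0.001067 and τ_data = 3/1039.4 = 0.002886, so τ_n = 0.003953.
Rearranging for μ₀: μ₀ = (μ_n·τ_n − τ_data·x̄)/τ₀ = (489.8146·0.003953 − 0.002886·461.9) / 0.001067 = 0.603194/0.001067 ≈ 565.3.

μ₀ = 565.3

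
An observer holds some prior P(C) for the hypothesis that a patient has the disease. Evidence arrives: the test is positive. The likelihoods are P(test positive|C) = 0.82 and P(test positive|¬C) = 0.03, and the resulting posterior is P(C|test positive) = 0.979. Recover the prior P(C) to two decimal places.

P(C) = 0.63

Bayes' rule in odds form gives O(C|E) = O(C)·[P(E|C)/P(E|¬C)], hence O(C) = O(C|E)/LR.
Posterior odds = 0.979/(1−0.979) = 46.6190. LR = 0.82/0.03 = 27.3333.
Prior odds = 46.6190/27.3333 = 1.7056, so P(C) = 1.7056/(1+1.7056) ≈ 0.63.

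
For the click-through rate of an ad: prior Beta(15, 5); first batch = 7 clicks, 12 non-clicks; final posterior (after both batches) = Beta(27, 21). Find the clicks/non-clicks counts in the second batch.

Because Beta–binomial updating is additive in the counts, the combined data contributed (α_post−α_prior, β_post−β_prior) successes and failures.
Total across both batches: 27−15=12 clicks, 21−5=16 non-clicks.
Subtract the first batch: 12−7=5 clicks and 16−12=4 non-clicks.

5 clicks and 4 non-clicks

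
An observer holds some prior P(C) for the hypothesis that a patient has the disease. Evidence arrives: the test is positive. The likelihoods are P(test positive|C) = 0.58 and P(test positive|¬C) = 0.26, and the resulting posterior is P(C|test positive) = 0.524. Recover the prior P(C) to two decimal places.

P(C) = 0.33

Bayes' rule in odds form gives O(C|E) = O(C)·[P(E|C)/P(E|¬C)], hence O(C) = O(C|E)/LR.
Posterior odds = 0.524/(1−0.524) = 1.1008. LR = 0.58/0.26 = 2.2308.
Prior odds = 1.1008/2.2308 = 0.4935, so P(C) = 0.4935/(1+0.4935) ≈ 0.33.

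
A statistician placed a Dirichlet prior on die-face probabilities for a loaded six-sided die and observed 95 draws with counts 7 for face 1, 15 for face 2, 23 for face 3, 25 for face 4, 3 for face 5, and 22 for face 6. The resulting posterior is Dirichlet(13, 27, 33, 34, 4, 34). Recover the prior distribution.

Dirichlet(6, 12, 10, 9, 1, 12)

For a Dirichlet(α) prior with multinomial counts c, the posterior is Dirichlet(α + c) componentwise.
Subtract each count from the matching posterior parameter: 13−7=6, 27−15=12, 33−23=10, 34−25=9, 4−3=1, 34−22=12.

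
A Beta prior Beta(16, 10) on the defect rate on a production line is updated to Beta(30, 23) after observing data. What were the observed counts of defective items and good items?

14 defective items and 13 good items

Under Beta–binomial conjugacy the posterior parameters are (a+s, b+f).
Match parameters: s=30−16=14, f=23−10=13.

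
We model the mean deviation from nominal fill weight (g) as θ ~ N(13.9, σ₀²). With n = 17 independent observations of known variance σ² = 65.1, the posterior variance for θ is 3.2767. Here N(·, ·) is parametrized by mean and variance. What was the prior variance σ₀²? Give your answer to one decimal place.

For the Normal–Normal model with known σ², precisions add: τ_n = τ₀ + n/σ².
So 1/σ₀² = 1/3.2767 − 17/65.1 = 0.305185 − 0.261137 = 0.044048.
Hence σ₀² = 1/0.044048 ≈ 22.7.

σ₀² = 22.7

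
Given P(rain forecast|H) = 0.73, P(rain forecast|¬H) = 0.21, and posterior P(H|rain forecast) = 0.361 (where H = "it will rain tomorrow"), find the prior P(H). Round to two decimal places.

Bayes' rule in odds form gives O(H|E) = O(H)·[P(E|H)/P(E|¬H)], hence O(H) = O(H|E)/LR.
Posterior odds = 0.361/(1−0.361) = 0.5649. LR = 0.73/0.21 = 3.4762.
Prior odds = 0.5649/3.4762 = 0.1625, so P(H) = 0.1625/(1+0.1625) ≈ 0.14.

P(H) = 0.14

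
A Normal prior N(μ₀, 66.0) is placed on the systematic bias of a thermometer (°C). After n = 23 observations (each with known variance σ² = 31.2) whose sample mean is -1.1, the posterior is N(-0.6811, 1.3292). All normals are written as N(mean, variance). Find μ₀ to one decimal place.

μ₀ = 19.7

With known observation variance, the Normal–Normal posterior has precision τ_n = τ₀ + n/σ² and mean μ_n = (τ₀μ₀ + (n/σ²)x̄)/τ_n.
Here τ₀ = 1/66.0 = 0.015152 and τ_data = 23/31.2 = 0.737179, so τ_n = 0.752331.
Rearranging for μ₀: μ₀ = (μ_n·τ_n − τ_data·x̄)/τ₀ = (-0.6811·0.752331 − 0.737179·-1.1) / 0.015152 = 0.298484/0.015152 ≈ 19.7.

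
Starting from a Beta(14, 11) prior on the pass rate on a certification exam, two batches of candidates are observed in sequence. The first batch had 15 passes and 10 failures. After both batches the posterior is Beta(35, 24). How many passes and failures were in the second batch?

Because Beta–binomial updating is additive in the counts, the combined data contributed (α_post−α_prior, β_post−β_prior) successes and failures.
Total across both batches: 35−14=21 passes, 24−11=13 failures.
Subtract the first batch: 21−15=6 passes and 13−10=3 failures.

6 passes and 3 failures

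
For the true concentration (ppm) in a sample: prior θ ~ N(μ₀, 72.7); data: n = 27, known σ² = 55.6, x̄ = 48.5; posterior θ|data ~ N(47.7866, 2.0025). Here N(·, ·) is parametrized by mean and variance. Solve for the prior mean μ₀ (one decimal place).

With known observation variance, the Normal–Normal posterior has precision τ_n = τ₀ + n/σ² and mean μ_n = (τ₀μ₀ + (n/σ²)x̄)/τ_n.
Here τ₀ = 1/72.7 = 0.013755 and τ_data = 27/55.6 = 0.485612, so τ_n = 0.499367.
Rearranging for μ₀: μ₀ = (μ_n·τ_n − τ_data·x̄)/τ₀ = (47.7866·0.499367 − 0.485612·48.5) / 0.013755 = 0.310869/0.013755 ≈ 22.6.

μ₀ = 22.6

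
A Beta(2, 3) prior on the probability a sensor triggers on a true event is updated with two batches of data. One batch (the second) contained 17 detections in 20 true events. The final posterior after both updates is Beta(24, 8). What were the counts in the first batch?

5 detections and 2 misses

Sequential conjugate updates are equivalent to a single update on the pooled data, so total successes = posterior α − prior α and total failures = posterior β − prior β.
Total across both batches: 24−2=22 detections, 8−3=5 misses.
Subtract the second batch: 22−17=5 detections and 5−3=2 misses.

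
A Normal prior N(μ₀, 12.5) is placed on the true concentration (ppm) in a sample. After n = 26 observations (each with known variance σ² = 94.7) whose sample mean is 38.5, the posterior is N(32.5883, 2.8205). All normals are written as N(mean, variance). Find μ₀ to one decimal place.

With known observation variance, the Normal–Normal posterior has precision τ_n = τ₀ + n/σ² and mean μ_n = (τ₀μ₀ + (n/σ²)x̄)/τ_n.
Here τ₀ = 1/12.5 = 0.080000 and τ_data = 26/94.7 = 0.274551, so τ_n = 0.354551.
Rearranging for μ₀: μ₀ = (μ_n·τ_n − τ_data·x̄)/τ₀ = (32.5883·0.354551 − 0.274551·38.5) / 0.080000 = 0.984001/0.080000 ≈ 12.3.

μ₀ = 12.3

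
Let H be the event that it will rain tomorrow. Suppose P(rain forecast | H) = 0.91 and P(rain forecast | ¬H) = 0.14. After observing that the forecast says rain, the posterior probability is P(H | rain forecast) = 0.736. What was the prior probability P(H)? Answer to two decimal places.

Bayes' rule in odds form gives O(H|E) = O(H)·[P(E|H)/P(E|¬H)], hence O(H) = O(H|E)/LR.
Posterior odds = 0.736/(1−0.736) = 2.7879. LR = 0.91/0.14 = 6.5000.
Prior odds = 2.7879/6.5000 = 0.4289, so P(H) = 0.4289/(1+0.4289) ≈ 0.30.

P(H) = 0.30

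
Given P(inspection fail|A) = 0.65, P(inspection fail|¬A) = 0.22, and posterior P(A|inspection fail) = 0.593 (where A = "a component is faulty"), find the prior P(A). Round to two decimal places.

Bayes' rule in odds form gives O(A|E) = O(A)·[P(E|A)/P(E|¬A)], hence O(A) = O(A|E)/LR.
Posterior odds = 0.593/(1−0.593) = 1.4570. LR = 0.65/0.22 = 2.9545.
Prior odds = 1.4570/2.9545 = 0.4931, so P(A) = 0.4931/(1+0.4931) ≈ 0.33.

P(A) = 0.33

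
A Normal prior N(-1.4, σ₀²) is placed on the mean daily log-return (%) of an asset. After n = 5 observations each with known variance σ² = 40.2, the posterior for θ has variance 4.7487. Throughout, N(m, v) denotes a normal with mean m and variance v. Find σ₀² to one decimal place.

σ₀² = 11.6

Posterior precision equals prior precision plus data precision: 1/σ_n² = 1/σ₀² + n/σ².
So 1/σ₀² = 1/4.7487 − 5/40.2 = 0.210584 − 0.124378 = 0.086206.
Hence σ₀² = 1/0.086206 ≈ 11.6.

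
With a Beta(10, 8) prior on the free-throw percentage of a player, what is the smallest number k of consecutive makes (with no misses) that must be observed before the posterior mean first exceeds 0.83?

After k makes and 0 misses the posterior is Beta(10+k, 8), with mean (10+k)/(10+8+k).
Set (10+k)/(18+k) > 0.83 and solve: k > (0.83·18 − 10)/(1 − 0.83) = 29.059.
The smallest integer exceeding 29.059 is 30.

k = 30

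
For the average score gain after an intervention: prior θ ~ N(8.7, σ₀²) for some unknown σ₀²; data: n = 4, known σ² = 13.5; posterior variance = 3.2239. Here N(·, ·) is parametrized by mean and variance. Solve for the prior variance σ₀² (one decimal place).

Posterior precision equals prior precision plus data precision: 1/σ_n² = 1/σ₀² + n/σ².
So 1/σ₀² = 1/3.2239 − 4/13.5 = 0.310183 − 0.296296 = 0.013887.
Hence σ₀² = 1/0.013887 ≈ 72.0.

σ₀² = 72.0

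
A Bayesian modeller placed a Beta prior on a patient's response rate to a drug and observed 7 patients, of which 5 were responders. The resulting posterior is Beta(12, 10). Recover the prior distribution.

Under Beta–binomial conjugacy the posterior parameters are (a+s, b+f).
So a = 12 − 5 = 7 and b = 10 − 2 = 8.

Beta(7, 8)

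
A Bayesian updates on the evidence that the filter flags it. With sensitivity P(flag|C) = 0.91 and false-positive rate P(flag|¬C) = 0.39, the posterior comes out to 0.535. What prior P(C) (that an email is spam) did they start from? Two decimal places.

In odds form, posterior odds = prior odds × likelihood ratio, so prior odds = posterior odds ÷ LR.
Posterior odds = 0.535/(1−0.535) = 1.1505. LR = 0.91/0.39 = 2.3333.
Prior odds = 1.1505/2.3333 = 0.4931, so P(C) = 0.4931/(1+0.4931) ≈ 0.33.

P(C) = 0.33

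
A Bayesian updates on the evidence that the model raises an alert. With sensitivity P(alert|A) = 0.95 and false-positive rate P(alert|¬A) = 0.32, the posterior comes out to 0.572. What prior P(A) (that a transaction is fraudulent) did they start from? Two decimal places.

P(A) = 0.31

Bayes' rule in odds form gives O(A|E) = O(A)·[P(E|A)/P(E|¬A)], hence O(A) = O(A|E)/LR.
Posterior odds = 0.572/(1−0.572) = 1.3364. LR = 0.95/0.32 = 2.9688.
Prior odds = 1.3364/2.9688 = 0.4501, so P(A) = 0.4501/(1+0.4501) ≈ 0.31.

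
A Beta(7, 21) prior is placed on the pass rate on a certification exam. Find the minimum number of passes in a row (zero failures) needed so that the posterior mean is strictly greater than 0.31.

After k passes and 0 failures the posterior is Beta(7+k, 21), with mean (7+k)/(7+21+k).
Set (7+k)/(28+k) > 0.31 and solve: k > (0.31·28 − 7)/(1 − 0.31) = 2.435.
The smallest integer exceeding 2.435 is 3.

k = 3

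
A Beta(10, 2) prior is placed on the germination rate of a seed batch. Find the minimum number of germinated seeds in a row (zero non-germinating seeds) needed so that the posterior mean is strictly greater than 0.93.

After k germinated seeds and 0 non-germinating seeds the posterior is Beta(10+k, 2), with mean (10+k)/(10+2+k).
Set (10+k)/(12+k) > 0.93 and solve: k > (0.93·12 − 10)/(1 − 0.93) = 16.571.
The smallest integer exceeding 16.571 is 17.

k = 17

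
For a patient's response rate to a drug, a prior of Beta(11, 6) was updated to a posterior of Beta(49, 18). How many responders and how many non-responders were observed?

Beta is conjugate to the binomial likelihood: posterior = Beta(α+s, β+f).
So s = 49 − 11 = 38 and f = 18 − 6 = 12.

38 responders and 12 non-responders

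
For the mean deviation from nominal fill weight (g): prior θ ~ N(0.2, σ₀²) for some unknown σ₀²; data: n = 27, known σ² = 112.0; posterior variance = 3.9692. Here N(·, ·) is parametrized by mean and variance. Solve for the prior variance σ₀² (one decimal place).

σ₀² = 92.0

Posterior precision equals prior precision plus data precision: 1/σ_n² = 1/σ₀² + n/σ².
So 1/σ₀² = 1/3.9692 − 27/112.0 = 0.251940 − 0.241071 = 0.010869.
Hence σ₀² = 1/0.010869 ≈ 92.0.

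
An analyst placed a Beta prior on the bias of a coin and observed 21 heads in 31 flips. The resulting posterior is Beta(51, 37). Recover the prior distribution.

A Beta(a, b) prior with s successes and f failures in binomial data gives a Beta(a+s, b+f) posterior.
So a = 51 − 21 = 30 and b = 37 − 10 = 27.

Beta(30, 27)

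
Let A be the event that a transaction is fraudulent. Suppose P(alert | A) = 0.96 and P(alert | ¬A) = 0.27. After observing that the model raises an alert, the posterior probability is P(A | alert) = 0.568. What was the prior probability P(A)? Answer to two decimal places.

In odds form, posterior odds = prior odds × likelihood ratio, so prior odds = posterior odds ÷ LR.
Posterior odds = 0.568/(1−0.568) = 1.3148. LR = 0.96/0.27 = 3.5556.
Prior odds = 1.3148/3.5556 = 0.3698, so P(A) = 0.3698/(1+0.3698) ≈ 0.27.

P(A) = 0.27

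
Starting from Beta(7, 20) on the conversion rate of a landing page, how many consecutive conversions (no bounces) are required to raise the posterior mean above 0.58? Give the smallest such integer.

After k conversions and 0 bounces the posterior is Beta(7+k, 20), with mean (7+k)/(7+20+k).
Set (7+k)/(27+k) > 0.58 and solve: k > (0.58·27 − 7)/(1 − 0.58) = 20.619.
The smallest integer exceeding 20.619 is 21, and checking k=21: (28)/(48) = 0.5833 > 0.58.

k = 21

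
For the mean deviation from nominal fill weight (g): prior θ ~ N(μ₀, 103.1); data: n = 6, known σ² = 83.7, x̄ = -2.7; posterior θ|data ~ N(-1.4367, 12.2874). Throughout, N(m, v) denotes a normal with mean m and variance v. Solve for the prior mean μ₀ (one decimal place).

μ₀ = 7.9

With known observation variance, the Normal–Normal posterior has precision τ_n = τ₀ + n/σ² and mean μ_n = (τ₀μ₀ + (n/σ²)x̄)/τ_n.
Here τ₀ = 1/103.1 = 0.009699 and τ_data = 6/83.7 = 0.071685, so τ_n = 0.081384.
Rearranging for μ₀: μ₀ = (μ_n·τ_n − τ_data·x̄)/τ₀ = (-1.4367·0.081384 − 0.071685·-2.7) / 0.009699 = 0.076625/0.009699 ≈ 7.9.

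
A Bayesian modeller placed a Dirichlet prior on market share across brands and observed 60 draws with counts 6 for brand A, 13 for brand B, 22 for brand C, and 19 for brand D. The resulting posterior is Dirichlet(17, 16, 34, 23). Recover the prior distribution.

For a Dirichlet(α) prior with multinomial counts c, the posterior is Dirichlet(α + c) componentwise.
Subtract each count from the matching posterior parameter: 17−6=11, 16−13=3, 34−22=12, 23−19=4.

Dirichlet(11, 3, 12, 4)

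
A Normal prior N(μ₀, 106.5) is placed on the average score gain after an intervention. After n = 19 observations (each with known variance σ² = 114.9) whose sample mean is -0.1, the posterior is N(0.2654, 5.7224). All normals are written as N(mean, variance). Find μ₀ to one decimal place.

With known observation variance, the Normal–Normal posterior has precision τ_n = τ₀ + n/σ² and mean μ_n = (τ₀μ₀ + (n/σ²)x̄)/τ_n.
Here τ₀ = 1/106.5 = 0.009390 and τ_data = 19/114.9 = 0.165361, so τ_n = 0.174751.
Rearranging for μ₀: μ₀ = (μ_n·τ_n − τ_data·x̄)/τ₀ = (0.2654·0.174751 − 0.165361·-0.1) / 0.009390 = 0.062915/0.009390 ≈ 6.7.

μ₀ = 6.7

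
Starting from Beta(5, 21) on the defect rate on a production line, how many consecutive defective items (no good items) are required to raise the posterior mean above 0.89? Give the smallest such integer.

k = 165

After k defective items and 0 good items the posterior is Beta(5+k, 21), with mean (5+k)/(5+21+k).
Set (5+k)/(26+k) > 0.89 and solve: k > (0.89·26 − 5)/(1 − 0.89) = 164.909.
The smallest integer exceeding 164.909 is 165, and checking k=165: (170)/(191) = 0.8901 > 0.89.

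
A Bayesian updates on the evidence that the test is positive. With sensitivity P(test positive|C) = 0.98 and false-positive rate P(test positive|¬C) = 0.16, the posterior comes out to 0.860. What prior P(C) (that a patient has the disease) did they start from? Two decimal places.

P(C) = 0.50

Bayes' rule in odds form gives O(C|E) = O(C)·[P(E|C)/P(E|¬C)], hence O(C) = O(C|E)/LR.
Posterior odds = 0.860/(1−0.860) = 6.1429. LR = 0.98/0.16 = 6.1250.
Prior odds = 6.1429/6.1250 = 1.0029, so P(C) = 1.0029/(1+1.0029) ≈ 0.50.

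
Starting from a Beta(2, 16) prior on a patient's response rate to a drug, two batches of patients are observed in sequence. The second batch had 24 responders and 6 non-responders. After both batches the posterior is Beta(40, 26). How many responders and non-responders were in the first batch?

Because Beta–binomial updating is additive in the counts, the combined data contributed (α_post−α_prior, β_post−β_prior) successes and failures.
Total across both batches: 40−2=38 responders, 26−16=10 non-responders.
Subtract the second batch: 38−24=14 responders and 10−6=4 non-responders.

14 responders and 4 non-responders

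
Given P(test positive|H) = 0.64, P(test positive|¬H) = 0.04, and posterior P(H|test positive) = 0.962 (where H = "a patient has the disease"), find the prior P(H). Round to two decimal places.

Bayes' rule in odds form gives O(H|E) = O(H)·[P(E|H)/P(E|¬H)], hence O(H) = O(H|E)/LR.
Posterior odds = 0.962/(1−0.962) = 25.3158. LR = 0.64/0.04 = 16.0000.
Prior odds = 25.3158/16.0000 = 1.5822, so P(H) = 1.5822/(1+1.5822) ≈ 0.61.

P(H) = 0.61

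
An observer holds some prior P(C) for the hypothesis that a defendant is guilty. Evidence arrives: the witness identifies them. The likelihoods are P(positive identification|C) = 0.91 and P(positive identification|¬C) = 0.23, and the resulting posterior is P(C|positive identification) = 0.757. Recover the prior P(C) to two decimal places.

In odds form, posterior odds = prior odds × likelihood ratio, so prior odds = posterior odds ÷ LR.
Posterior odds = 0.757/(1−0.757) = 3.1152. LR = 0.91/0.23 = 3.9565.
Prior odds = 3.1152/3.9565 = 0.7874, so P(C) = 0.7874/(1+0.7874) ≈ 0.44.

P(C) = 0.44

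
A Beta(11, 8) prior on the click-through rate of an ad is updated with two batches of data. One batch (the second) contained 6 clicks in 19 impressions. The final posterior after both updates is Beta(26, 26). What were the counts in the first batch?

9 clicks and 5 non-clicks

Because Beta–binomial updating is additive in the counts, the combined data contributed (α_post−α_prior, β_post−β_prior) successes and failures.
Total across both batches: 26−11=15 clicks, 26−8=18 non-clicks.
Subtract the second batch: 15−6=9 clicks and 18−13=5 non-clicks.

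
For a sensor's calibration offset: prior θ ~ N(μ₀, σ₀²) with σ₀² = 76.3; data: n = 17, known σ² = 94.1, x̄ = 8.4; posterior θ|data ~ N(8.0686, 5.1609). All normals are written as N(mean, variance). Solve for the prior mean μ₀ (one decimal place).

The posterior mean is a precision-weighted average: μ_n = (τ₀μ₀ + τ_data·x̄)/(τ₀+τ_data), with τ₀=1/σ₀² and τ_data=n/σ².
Here τ₀ = 1/76.3 = 0.013106 and τ_data = 17/94.1 = 0.180659, so τ_n = 0.193765.
Rearranging for μ₀: μ₀ = (μ_n·τ_n − τ_data·x̄)/τ₀ = (8.0686·0.193765 − 0.180659·8.4) / 0.013106 = 0.045877/0.013106 ≈ 3.5.

μ₀ = 3.5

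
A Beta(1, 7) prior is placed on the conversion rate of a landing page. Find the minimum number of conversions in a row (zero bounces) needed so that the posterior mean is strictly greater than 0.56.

After k conversions and 0 bounces the posterior is Beta(1+k, 7), with mean (1+k)/(1+7+k).
Set (1+k)/(8+k) > 0.56 and solve: k > (0.56·8 − 1)/(1 − 0.56) = 7.909.
The smallest integer exceeding 7.909 is 8, and checking k=8: (9)/(16) = 0.5625 > 0.56.

k = 8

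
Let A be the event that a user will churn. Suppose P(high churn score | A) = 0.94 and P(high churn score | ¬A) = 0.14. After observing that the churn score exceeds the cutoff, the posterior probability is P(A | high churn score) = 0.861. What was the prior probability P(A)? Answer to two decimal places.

Bayes' rule in odds form gives O(A|E) = O(A)·[P(E|A)/P(E|¬A)], hence O(A) = O(A|E)/LR.
Posterior odds = 0.861/(1−0.861) = 6.1942. LR = 0.94/0.14 = 6.7143.
Prior odds = 6.1942/6.7143 = 0.9225, so P(A) = 0.9225/(1+0.9225) ≈ 0.48.

P(A) = 0.48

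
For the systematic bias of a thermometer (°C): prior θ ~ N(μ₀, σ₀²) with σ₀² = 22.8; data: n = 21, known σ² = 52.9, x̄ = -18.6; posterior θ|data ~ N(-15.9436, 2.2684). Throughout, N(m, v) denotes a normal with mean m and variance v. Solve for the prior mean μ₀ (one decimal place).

μ₀ = 8.1

The posterior mean is a precision-weighted average: μ_n = (τ₀μ₀ + τ_data·x̄)/(τ₀+τ_data), with τ₀=1/σ₀² and τ_data=n/σ².
Here τ₀ = 1/22.8 = 0.043860 and τ_data = 21/52.9 = 0.396975, so τ_n = 0.440835.
Rearranging for μ₀: μ₀ = (μ_n·τ_n − τ_data·x̄)/τ₀ = (-15.9436·0.440835 − 0.396975·-18.6) / 0.043860 = 0.355238/0.043860 ≈ 8.1.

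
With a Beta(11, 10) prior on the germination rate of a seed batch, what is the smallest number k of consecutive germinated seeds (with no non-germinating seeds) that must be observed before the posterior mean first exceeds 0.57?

k = 3

After k germinated seeds and 0 non-germinating seeds the posterior is Beta(11+k, 10), with mean (11+k)/(11+10+k).
Set (11+k)/(21+k) > 0.57 and solve: k > (0.57·21 − 11)/(1 − 0.57) = 2.256.
The smallest integer exceeding 2.256 is 3, and checking k=3: (14)/(24) = 0.5833 > 0.57.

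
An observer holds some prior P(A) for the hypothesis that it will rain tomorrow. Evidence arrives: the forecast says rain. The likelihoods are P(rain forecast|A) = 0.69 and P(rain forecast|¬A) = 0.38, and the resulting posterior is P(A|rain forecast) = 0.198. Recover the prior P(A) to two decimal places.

In odds form, posterior odds = prior odds × likelihood ratio, so prior odds = posterior odds ÷ LR.
Posterior odds = 0.198/(1−0.198) = 0.2469. LR = 0.69/0.38 = 1.8158.
Prior odds = 0.2469/1.8158 = 0.1360, so P(A) = 0.1360/(1+0.1360) ≈ 0.12.

P(A) = 0.12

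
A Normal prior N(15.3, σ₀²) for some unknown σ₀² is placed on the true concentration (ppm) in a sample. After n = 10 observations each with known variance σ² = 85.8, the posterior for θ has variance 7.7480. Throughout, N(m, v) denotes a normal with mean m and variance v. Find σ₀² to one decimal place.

σ₀² = 79.9

Posterior precision equals prior precision plus data precision: 1/σ_n² = 1/σ₀² + n/σ².
So 1/σ₀² = 1/7.7480 − 10/85.8 = 0.129066 − 0.116550 = 0.012516.
Hence σ₀² = 1/0.012516 ≈ 79.9.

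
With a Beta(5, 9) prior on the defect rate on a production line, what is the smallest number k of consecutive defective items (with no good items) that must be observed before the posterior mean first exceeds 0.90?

k = 77

After k defective items and 0 good items the posterior is Beta(5+k, 9), with mean (5+k)/(5+9+k).
Set (5+k)/(14+k) > 0.90 and solve: k > (0.90·14 − 5)/(1 − 0.90) = 76.000.
The smallest integer exceeding 76.000 is 77, and checking k=77: (82)/(91) = 0.9011 > 0.90.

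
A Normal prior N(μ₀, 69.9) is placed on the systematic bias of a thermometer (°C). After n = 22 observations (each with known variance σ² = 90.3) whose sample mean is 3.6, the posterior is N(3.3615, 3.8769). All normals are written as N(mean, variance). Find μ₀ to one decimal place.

The posterior mean is a precision-weighted average: μ_n = (τ₀μ₀ + τ_data·x̄)/(τ₀+τ_data), with τ₀=1/σ₀² and τ_data=n/σ².
Here τ₀ = 1/69.9 = 0.014306 and τ_data = 22/90.3 = 0.243632, so τ_n = 0.257938.
Rearranging for μ₀: μ₀ = (μ_n·τ_n − τ_data·x̄)/τ₀ = (3.3615·0.257938 − 0.243632·3.6) / 0.014306 = -0.010017/0.014306 ≈ -0.7.

μ₀ = -0.7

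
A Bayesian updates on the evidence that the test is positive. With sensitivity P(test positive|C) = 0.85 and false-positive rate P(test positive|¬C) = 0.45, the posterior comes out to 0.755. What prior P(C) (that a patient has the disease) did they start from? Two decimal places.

In odds form, posterior odds = prior odds × likelihood ratio, so prior odds = posterior odds ÷ LR.
Posterior odds = 0.755/(1−0.755) = 3.0816. LR = 0.85/0.45 = 1.8889.
Prior odds = 3.0816/1.8889 = 1.6314, so P(C) = 1.6314/(1+1.6314) ≈ 0.62.

P(C) = 0.62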